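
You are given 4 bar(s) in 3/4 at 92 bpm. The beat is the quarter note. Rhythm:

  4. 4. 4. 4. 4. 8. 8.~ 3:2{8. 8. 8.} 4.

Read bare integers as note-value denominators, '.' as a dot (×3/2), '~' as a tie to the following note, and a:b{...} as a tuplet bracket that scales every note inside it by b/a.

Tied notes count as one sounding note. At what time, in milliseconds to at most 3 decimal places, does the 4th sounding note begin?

note 4 onset = 9/2b = 2934.783ms

1. 0.0ms @ 0 + 978.261ms (3/2)
2. 978.261ms @ 3/2 + 978.261ms (3/2)
3. 1956.522ms @ 3 + 978.261ms (3/2)
4. 2934.783ms @ 9/2 + 978.261ms (3/2)
5. 3913.043ms @ 6 + 978.261ms (3/2)
6. 4891.304ms @ 15/2 + 489.13ms (3/4)
7. 5380.435ms @ 33/4 + 815.217ms (5/4)
8. 6195.652ms @ 19/2 + 326.087ms (1/2)
9. 6521.739ms @ 10 + 326.087ms (1/2)
10. 6847.826ms @ 21/2 + 978.261ms (3/2)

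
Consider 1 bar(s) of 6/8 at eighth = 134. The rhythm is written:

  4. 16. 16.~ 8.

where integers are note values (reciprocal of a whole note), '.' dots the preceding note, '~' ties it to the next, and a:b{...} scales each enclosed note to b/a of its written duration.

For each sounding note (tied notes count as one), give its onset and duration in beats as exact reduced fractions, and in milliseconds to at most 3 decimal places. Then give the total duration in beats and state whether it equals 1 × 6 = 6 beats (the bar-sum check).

1) 0.0ms=0b +1343.284ms=3b
2) 1343.284ms=3b +335.821ms=3/4b
3) 1679.104ms=15/4b +1007.463ms=9/4b
Σ=6b of 6 (134bpm 6/8) — PASS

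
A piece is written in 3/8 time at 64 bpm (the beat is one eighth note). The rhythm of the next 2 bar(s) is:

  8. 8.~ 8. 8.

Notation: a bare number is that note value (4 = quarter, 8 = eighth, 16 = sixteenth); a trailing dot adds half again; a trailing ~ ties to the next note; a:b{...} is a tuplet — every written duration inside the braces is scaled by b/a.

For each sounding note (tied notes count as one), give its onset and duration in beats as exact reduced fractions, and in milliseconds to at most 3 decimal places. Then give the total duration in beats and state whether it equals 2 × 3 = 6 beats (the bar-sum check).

1) 0.0ms=0b +1406.25ms=3/2b
2) 1406.25ms=3/2b +2812.5ms=3b
3) 4218.75ms=9/2b +1406.25ms=3/2b
Σ=6b of 6 (64bpm 3/8) — PASS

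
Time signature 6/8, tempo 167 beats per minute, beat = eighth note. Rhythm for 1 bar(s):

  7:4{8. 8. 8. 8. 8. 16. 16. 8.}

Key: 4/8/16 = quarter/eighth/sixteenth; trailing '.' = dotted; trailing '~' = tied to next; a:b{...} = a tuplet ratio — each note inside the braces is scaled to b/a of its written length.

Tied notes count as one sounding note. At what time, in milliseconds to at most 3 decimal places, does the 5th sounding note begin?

1. 0.0ms @ 0 + 307.956ms (6/7)
2. 307.956ms @ 6/7 + 307.956ms (6/7)
3. 615.911ms @ 12/7 + 307.956ms (6/7)
4. 923.867ms @ 18/7 + 307.956ms (6/7)
5. 1231.822ms @ 24/7 + 307.956ms (6/7)
6. 1539.778ms @ 30/7 + 153.978ms (3/7)
7. 1693.755ms @ 33/7 + 153.978ms (3/7)
8. 1847.733ms @ 36/7 + 307.956ms (6/7)

note 5 onset = 24/7b = 1231.822ms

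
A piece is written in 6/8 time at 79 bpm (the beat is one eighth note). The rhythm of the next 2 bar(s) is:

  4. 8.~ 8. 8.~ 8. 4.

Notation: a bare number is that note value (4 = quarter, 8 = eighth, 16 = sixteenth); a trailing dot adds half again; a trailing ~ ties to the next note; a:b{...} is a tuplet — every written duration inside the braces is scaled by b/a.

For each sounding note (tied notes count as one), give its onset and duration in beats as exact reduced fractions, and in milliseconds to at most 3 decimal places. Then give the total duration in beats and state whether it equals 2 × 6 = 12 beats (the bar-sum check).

1) 0.0ms=0b +2278.481ms=3b
2) 2278.481ms=3b +2278.481ms=3b
3) 4556.962ms=6b +2278.481ms=3b
4) 6835.443ms=9b +2278.481ms=3b
Σ=12b of 12 (79bpm 6/8) — PASS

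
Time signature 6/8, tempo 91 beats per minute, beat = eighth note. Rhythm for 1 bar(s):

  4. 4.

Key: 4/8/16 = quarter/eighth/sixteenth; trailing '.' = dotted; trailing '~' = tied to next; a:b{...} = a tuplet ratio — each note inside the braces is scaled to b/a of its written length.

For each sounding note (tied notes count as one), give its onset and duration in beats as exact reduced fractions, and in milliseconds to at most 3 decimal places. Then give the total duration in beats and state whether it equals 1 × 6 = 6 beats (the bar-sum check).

1) 0.0ms=0b +1978.022ms=3b
2) 1978.022ms=3b +1978.022ms=3b
Σ=6b of 6 (91bpm 6/8) — PASS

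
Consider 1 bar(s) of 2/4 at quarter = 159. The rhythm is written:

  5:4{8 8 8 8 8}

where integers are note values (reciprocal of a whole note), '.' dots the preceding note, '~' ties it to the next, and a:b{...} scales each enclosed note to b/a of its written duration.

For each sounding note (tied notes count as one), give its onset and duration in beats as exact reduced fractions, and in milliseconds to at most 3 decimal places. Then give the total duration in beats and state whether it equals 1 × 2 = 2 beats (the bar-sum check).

1) 0.0ms=0b +150.943ms=2/5b
2) 150.943ms=2/5b +150.943ms=2/5b
3) 301.887ms=4/5b +150.943ms=2/5b
4) 452.83ms=6/5b +150.943ms=2/5b
5) 603.774ms=8/5b +150.943ms=2/5b
Σ=2b of 2 (159bpm 2/4) — PASS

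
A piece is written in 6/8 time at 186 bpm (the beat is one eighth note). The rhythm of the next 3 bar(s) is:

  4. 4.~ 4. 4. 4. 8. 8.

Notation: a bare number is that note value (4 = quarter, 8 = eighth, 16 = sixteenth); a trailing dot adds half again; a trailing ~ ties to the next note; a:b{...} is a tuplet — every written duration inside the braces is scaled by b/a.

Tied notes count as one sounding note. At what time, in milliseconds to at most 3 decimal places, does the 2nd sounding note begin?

note 2 onset = 3b = 967.742ms

1. 0.0ms @ 0 + 967.742ms (3)
2. 967.742ms @ 3 + 1935.484ms (6)
3. 2903.226ms @ 9 + 967.742ms (3)
4. 3870.968ms @ 12 + 967.742ms (3)
5. 4838.71ms @ 15 + 483.871ms (3/2)
6. 5322.581ms @ 33/2 + 483.871ms (3/2)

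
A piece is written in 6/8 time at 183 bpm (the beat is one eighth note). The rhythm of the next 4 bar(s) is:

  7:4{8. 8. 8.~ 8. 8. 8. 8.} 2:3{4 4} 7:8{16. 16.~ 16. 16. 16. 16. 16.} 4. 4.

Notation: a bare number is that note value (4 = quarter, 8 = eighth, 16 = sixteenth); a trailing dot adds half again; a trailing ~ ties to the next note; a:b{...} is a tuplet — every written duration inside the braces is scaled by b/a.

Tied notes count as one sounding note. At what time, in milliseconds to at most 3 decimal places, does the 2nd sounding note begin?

1. 0.0ms @ 0 + 281.03ms (6/7)
2. 281.03ms @ 6/7 + 281.03ms (6/7)
3. 562.061ms @ 12/7 + 562.061ms (12/7)
4. 1124.122ms @ 24/7 + 281.03ms (6/7)
5. 1405.152ms @ 30/7 + 281.03ms (6/7)
6. 1686.183ms @ 36/7 + 281.03ms (6/7)
7. 1967.213ms @ 6 + 983.607ms (3)
8. 2950.82ms @ 9 + 983.607ms (3)
9. 3934.426ms @ 12 + 281.03ms (6/7)
10. 4215.457ms @ 90/7 + 562.061ms (12/7)
11. 4777.518ms @ 102/7 + 281.03ms (6/7)
12. 5058.548ms @ 108/7 + 281.03ms (6/7)
13. 5339.578ms @ 114/7 + 281.03ms (6/7)
14. 5620.609ms @ 120/7 + 281.03ms (6/7)
15. 5901.639ms @ 18 + 983.607ms (3)
16. 6885.246ms @ 21 + 983.607ms (3)

note 2 onset = 6/7b = 281.03ms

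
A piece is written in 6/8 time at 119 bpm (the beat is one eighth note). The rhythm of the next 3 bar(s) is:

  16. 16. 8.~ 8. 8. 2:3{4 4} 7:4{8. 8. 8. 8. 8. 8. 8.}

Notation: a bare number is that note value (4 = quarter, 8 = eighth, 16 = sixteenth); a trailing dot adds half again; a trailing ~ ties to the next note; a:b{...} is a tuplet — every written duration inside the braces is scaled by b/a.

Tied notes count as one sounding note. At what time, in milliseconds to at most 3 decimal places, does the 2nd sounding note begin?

note 2 onset = 3/4b = 378.151ms

1. 0.0ms @ 0 + 378.151ms (3/4)
2. 378.151ms @ 3/4 + 378.151ms (3/4)
3. 756.303ms @ 3/2 + 1512.605ms (3)
4. 2268.908ms @ 9/2 + 756.303ms (3/2)
5. 3025.21ms @ 6 + 1512.605ms (3)
6. 4537.815ms @ 9 + 1512.605ms (3)
7. 6050.42ms @ 12 + 432.173ms (6/7)
8. 6482.593ms @ 90/7 + 432.173ms (6/7)
9. 6914.766ms @ 96/7 + 432.173ms (6/7)
10. 7346.939ms @ 102/7 + 432.173ms (6/7)
11. 7779.112ms @ 108/7 + 432.173ms (6/7)
12. 8211.285ms @ 114/7 + 432.173ms (6/7)
13. 8643.457ms @ 120/7 + 432.173ms (6/7)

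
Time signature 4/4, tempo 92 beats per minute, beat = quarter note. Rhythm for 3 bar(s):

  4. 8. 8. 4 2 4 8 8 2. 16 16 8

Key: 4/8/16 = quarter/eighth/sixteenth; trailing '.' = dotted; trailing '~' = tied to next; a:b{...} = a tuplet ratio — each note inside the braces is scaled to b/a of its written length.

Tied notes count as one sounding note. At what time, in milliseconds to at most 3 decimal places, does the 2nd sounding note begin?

1. 0.0ms @ 0 + 978.261ms (3/2)
2. 978.261ms @ 3/2 + 489.13ms (3/4)
3. 1467.391ms @ 9/4 + 489.13ms (3/4)
4. 1956.522ms @ 3 + 652.174ms (1)
5. 2608.696ms @ 4 + 1304.348ms (2)
6. 3913.043ms @ 6 + 652.174ms (1)
7. 4565.217ms @ 7 + 326.087ms (1/2)
8. 4891.304ms @ 15/2 + 326.087ms (1/2)
9. 5217.391ms @ 8 + 1956.522ms (3)
10. 7173.913ms @ 11 + 163.043ms (1/4)
11. 7336.957ms @ 45/4 + 163.043ms (1/4)
12. 7500.0ms @ 23/2 + 326.087ms (1/2)

note 2 onset = 3/2b = 978.261ms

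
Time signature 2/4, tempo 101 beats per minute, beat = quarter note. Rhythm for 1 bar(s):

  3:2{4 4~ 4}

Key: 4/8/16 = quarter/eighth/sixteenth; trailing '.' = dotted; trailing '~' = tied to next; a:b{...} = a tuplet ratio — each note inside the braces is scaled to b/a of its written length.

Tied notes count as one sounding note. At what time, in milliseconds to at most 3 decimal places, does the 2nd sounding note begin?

1. 0.0ms @ 0 + 396.04ms (2/3)
2. 396.04ms @ 2/3 + 792.079ms (4/3)

note 2 onset = 2/3b = 396.04ms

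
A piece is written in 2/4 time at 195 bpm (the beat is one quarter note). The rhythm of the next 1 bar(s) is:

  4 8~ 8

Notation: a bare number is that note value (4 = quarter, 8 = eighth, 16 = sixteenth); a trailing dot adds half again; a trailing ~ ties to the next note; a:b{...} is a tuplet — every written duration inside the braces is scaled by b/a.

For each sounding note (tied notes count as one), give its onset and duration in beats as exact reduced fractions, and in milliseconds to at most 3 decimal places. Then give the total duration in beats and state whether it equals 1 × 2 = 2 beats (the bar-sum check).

1) 0.0ms=0b +307.692ms=1b
2) 307.692ms=1b +307.692ms=1b
Σ=2b of 2 (195bpm 2/4) — PASS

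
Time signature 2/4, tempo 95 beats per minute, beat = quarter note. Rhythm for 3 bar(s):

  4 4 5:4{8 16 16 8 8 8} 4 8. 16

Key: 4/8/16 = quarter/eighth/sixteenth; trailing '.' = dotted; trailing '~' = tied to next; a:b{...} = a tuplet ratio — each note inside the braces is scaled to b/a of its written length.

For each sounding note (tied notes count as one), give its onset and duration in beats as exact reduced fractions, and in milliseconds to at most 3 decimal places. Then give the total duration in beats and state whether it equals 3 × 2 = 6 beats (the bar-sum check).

1) 0.0ms=0b +631.579ms=1b
2) 631.579ms=1b +631.579ms=1b
3) 1263.158ms=2b +252.632ms=2/5b
4) 1515.789ms=12/5b +126.316ms=1/5b
5) 1642.105ms=13/5b +126.316ms=1/5b
6) 1768.421ms=14/5b +252.632ms=2/5b
7) 2021.053ms=16/5b +252.632ms=2/5b
8) 2273.684ms=18/5b +252.632ms=2/5b
9) 2526.316ms=4b +631.579ms=1b
10) 3157.895ms=5b +473.684ms=3/4b
11) 3631.579ms=23/4b +157.895ms=1/4b
Σ=6b of 6 (95bpm 2/4) — PASS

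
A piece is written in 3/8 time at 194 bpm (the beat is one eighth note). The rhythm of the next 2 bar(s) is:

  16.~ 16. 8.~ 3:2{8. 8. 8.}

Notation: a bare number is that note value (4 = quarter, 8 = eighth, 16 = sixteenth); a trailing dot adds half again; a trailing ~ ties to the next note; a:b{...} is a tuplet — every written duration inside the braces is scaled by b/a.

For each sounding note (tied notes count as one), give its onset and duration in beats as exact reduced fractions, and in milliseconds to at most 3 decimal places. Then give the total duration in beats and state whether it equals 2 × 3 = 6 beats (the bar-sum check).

1) 0.0ms=0b +463.918ms=3/2b
2) 463.918ms=3/2b +773.196ms=5/2b
3) 1237.113ms=4b +309.278ms=1b
4) 1546.392ms=5b +309.278ms=1b
Σ=6b of 6 (194bpm 3/8) — PASS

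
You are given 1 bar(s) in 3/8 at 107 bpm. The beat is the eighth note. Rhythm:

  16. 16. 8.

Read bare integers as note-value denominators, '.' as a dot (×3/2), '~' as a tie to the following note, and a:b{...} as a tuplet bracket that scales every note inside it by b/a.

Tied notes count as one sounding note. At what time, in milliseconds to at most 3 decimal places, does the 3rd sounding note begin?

note 3 onset = 3/2b = 841.121ms

1. 0.0ms @ 0 + 420.561ms (3/4)
2. 420.561ms @ 3/4 + 420.561ms (3/4)
3. 841.121ms @ 3/2 + 841.121ms (3/2)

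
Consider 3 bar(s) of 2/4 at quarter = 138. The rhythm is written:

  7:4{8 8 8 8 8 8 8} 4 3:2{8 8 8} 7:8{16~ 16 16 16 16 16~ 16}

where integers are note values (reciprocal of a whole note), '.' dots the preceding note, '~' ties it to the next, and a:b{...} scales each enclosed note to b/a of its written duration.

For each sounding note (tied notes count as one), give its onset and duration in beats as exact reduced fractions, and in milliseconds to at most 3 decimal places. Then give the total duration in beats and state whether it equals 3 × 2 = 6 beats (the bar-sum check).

1) 0.0ms=0b +124.224ms=2/7b
2) 124.224ms=2/7b +124.224ms=2/7b
3) 248.447ms=4/7b +124.224ms=2/7b
4) 372.671ms=6/7b +124.224ms=2/7b
5) 496.894ms=8/7b +124.224ms=2/7b
6) 621.118ms=10/7b +124.224ms=2/7b
7) 745.342ms=12/7b +124.224ms=2/7b
8) 869.565ms=2b +434.783ms=1b
9) 1304.348ms=3b +144.928ms=1/3b
10) 1449.275ms=10/3b +144.928ms=1/3b
11) 1594.203ms=11/3b +144.928ms=1/3b
12) 1739.13ms=4b +248.447ms=4/7b
13) 1987.578ms=32/7b +124.224ms=2/7b
14) 2111.801ms=34/7b +124.224ms=2/7b
15) 2236.025ms=36/7b +124.224ms=2/7b
16) 2360.248ms=38/7b +248.447ms=4/7b
Σ=6b of 6 (138bpm 2/4) — PASS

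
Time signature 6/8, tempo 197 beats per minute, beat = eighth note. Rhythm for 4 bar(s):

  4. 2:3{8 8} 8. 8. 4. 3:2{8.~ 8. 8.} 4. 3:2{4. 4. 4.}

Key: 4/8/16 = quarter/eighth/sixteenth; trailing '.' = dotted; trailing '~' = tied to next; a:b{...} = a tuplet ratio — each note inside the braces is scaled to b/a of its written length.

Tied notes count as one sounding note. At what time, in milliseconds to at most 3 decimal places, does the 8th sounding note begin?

note 8 onset = 14b = 4263.959ms

1. 0.0ms @ 0 + 913.706ms (3)
2. 913.706ms @ 3 + 456.853ms (3/2)
3. 1370.558ms @ 9/2 + 456.853ms (3/2)
4. 1827.411ms @ 6 + 456.853ms (3/2)
5. 2284.264ms @ 15/2 + 456.853ms (3/2)
6. 2741.117ms @ 9 + 913.706ms (3)
7. 3654.822ms @ 12 + 609.137ms (2)
8. 4263.959ms @ 14 + 304.569ms (1)
9. 4568.528ms @ 15 + 913.706ms (3)
10. 5482.234ms @ 18 + 609.137ms (2)
11. 6091.371ms @ 20 + 609.137ms (2)
12. 6700.508ms @ 22 + 609.137ms (2)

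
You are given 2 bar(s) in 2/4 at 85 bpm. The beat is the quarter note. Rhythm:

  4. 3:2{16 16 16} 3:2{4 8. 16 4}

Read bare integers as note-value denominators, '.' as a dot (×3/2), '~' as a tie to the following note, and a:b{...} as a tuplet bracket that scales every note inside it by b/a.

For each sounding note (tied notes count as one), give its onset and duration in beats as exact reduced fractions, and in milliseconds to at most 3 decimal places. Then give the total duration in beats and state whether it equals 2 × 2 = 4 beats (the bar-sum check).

1) 0.0ms=0b +1058.824ms=3/2b
2) 1058.824ms=3/2b +117.647ms=1/6b
3) 1176.471ms=5/3b +117.647ms=1/6b
4) 1294.118ms=11/6b +117.647ms=1/6b
5) 1411.765ms=2b +470.588ms=2/3b
6) 1882.353ms=8/3b +352.941ms=1/2b
7) 2235.294ms=19/6b +117.647ms=1/6b
8) 2352.941ms=10/3b +470.588ms=2/3b
Σ=4b of 4 (85bpm 2/4) — PASS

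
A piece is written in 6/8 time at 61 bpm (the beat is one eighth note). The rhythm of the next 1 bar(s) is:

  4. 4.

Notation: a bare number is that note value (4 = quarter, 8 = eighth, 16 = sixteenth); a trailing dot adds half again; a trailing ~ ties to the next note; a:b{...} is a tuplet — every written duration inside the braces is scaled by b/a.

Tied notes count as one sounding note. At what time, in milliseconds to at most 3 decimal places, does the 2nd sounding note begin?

1. 0.0ms @ 0 + 2950.82ms (3)
2. 2950.82ms @ 3 + 2950.82ms (3)

note 2 onset = 3b = 2950.82ms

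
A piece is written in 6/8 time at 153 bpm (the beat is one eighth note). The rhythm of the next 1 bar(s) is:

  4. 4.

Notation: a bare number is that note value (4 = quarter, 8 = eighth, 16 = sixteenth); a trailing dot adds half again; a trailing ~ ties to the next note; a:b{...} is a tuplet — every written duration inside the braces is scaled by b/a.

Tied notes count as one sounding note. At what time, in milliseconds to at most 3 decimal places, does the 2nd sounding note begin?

note 2 onset = 3b = 1176.471ms

1. 0.0ms @ 0 + 1176.471ms (3)
2. 1176.471ms @ 3 + 1176.471ms (3)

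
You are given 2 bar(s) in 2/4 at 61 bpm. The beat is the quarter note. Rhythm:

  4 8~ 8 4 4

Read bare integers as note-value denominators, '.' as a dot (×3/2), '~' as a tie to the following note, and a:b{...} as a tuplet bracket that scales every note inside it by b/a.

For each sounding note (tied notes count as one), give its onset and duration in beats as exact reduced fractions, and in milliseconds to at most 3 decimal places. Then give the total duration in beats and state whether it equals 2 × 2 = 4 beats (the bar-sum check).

1) 0.0ms=0b +983.607ms=1b
2) 983.607ms=1b +983.607ms=1b
3) 1967.213ms=2b +983.607ms=1b
4) 2950.82ms=3b +983.607ms=1b
Σ=4b of 4 (61bpm 2/4) — PASS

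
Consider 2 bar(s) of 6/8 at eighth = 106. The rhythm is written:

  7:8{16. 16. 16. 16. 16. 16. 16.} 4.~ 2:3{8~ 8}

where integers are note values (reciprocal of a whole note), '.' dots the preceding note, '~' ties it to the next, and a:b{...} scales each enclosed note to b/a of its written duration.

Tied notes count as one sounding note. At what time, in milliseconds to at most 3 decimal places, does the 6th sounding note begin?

1. 0.0ms @ 0 + 485.175ms (6/7)
2. 485.175ms @ 6/7 + 485.175ms (6/7)
3. 970.35ms @ 12/7 + 485.175ms (6/7)
4. 1455.526ms @ 18/7 + 485.175ms (6/7)
5. 1940.701ms @ 24/7 + 485.175ms (6/7)
6. 2425.876ms @ 30/7 + 485.175ms (6/7)
7. 2911.051ms @ 36/7 + 485.175ms (6/7)
8. 3396.226ms @ 6 + 3396.226ms (6)

note 6 onset = 30/7b = 2425.876ms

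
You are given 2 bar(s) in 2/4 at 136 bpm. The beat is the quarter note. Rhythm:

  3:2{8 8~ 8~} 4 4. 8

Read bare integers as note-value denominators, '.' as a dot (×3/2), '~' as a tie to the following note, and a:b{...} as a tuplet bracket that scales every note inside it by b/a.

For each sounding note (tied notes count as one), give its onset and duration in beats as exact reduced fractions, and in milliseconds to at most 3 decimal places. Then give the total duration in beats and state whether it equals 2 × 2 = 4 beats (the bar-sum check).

1) 0.0ms=0b +147.059ms=1/3b
2) 147.059ms=1/3b +735.294ms=5/3b
3) 882.353ms=2b +661.765ms=3/2b
4) 1544.118ms=7/2b +220.588ms=1/2b
Σ=4b of 4 (136bpm 2/4) — PASS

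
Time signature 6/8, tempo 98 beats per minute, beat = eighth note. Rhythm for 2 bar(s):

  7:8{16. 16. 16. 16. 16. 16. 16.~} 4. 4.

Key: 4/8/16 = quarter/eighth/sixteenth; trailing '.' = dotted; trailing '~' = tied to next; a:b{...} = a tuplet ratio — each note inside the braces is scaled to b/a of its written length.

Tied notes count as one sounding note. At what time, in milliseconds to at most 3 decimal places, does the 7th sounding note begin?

1. 0.0ms @ 0 + 524.781ms (6/7)
2. 524.781ms @ 6/7 + 524.781ms (6/7)
3. 1049.563ms @ 12/7 + 524.781ms (6/7)
4. 1574.344ms @ 18/7 + 524.781ms (6/7)
5. 2099.125ms @ 24/7 + 524.781ms (6/7)
6. 2623.907ms @ 30/7 + 524.781ms (6/7)
7. 3148.688ms @ 36/7 + 2361.516ms (27/7)
8. 5510.204ms @ 9 + 1836.735ms (3)

note 7 onset = 36/7b = 3148.688ms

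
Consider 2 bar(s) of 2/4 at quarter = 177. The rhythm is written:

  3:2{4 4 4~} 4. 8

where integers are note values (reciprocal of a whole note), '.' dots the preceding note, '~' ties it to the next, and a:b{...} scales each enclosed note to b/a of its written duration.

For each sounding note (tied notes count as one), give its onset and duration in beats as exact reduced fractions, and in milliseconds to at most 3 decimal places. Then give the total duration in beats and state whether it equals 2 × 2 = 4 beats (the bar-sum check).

1) 0.0ms=0b +225.989ms=2/3b
2) 225.989ms=2/3b +225.989ms=2/3b
3) 451.977ms=4/3b +734.463ms=13/6b
4) 1186.441ms=7/2b +169.492ms=1/2b
Σ=4b of 4 (177bpm 2/4) — PASS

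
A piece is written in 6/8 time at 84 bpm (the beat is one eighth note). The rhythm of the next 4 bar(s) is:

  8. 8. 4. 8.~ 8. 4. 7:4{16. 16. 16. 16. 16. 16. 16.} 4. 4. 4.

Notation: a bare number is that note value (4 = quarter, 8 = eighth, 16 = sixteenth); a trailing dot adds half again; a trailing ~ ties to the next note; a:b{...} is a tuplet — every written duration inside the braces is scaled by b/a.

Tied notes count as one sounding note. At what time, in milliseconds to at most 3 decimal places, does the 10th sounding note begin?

note 10 onset = 96/7b = 9795.918ms

1. 0.0ms @ 0 + 1071.429ms (3/2)
2. 1071.429ms @ 3/2 + 1071.429ms (3/2)
3. 2142.857ms @ 3 + 2142.857ms (3)
4. 4285.714ms @ 6 + 2142.857ms (3)
5. 6428.571ms @ 9 + 2142.857ms (3)
6. 8571.429ms @ 12 + 306.122ms (3/7)
7. 8877.551ms @ 87/7 + 306.122ms (3/7)
8. 9183.673ms @ 90/7 + 306.122ms (3/7)
9. 9489.796ms @ 93/7 + 306.122ms (3/7)
10. 9795.918ms @ 96/7 + 306.122ms (3/7)
11. 10102.041ms @ 99/7 + 306.122ms (3/7)
12. 10408.163ms @ 102/7 + 306.122ms (3/7)
13. 10714.286ms @ 15 + 2142.857ms (3)
14. 12857.143ms @ 18 + 2142.857ms (3)
15. 15000.0ms @ 21 + 2142.857ms (3)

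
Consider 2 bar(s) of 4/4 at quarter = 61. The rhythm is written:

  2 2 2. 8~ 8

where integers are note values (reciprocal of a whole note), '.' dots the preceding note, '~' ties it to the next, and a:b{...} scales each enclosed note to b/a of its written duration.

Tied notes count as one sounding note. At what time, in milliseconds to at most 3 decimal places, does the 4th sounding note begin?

note 4 onset = 7b = 6885.246ms

1. 0.0ms @ 0 + 1967.213ms (2)
2. 1967.213ms @ 2 + 1967.213ms (2)
3. 3934.426ms @ 4 + 2950.82ms (3)
4. 6885.246ms @ 7 + 983.607ms (1)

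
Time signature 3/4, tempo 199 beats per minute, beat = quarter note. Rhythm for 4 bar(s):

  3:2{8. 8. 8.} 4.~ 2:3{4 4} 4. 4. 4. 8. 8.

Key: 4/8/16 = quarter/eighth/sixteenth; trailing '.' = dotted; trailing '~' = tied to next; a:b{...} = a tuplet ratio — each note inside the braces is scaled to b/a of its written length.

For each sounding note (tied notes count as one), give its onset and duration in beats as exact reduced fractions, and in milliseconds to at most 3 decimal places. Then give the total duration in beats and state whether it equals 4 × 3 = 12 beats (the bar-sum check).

1) 0.0ms=0b +150.754ms=1/2b
2) 150.754ms=1/2b +150.754ms=1/2b
3) 301.508ms=1b +150.754ms=1/2b
4) 452.261ms=3/2b +904.523ms=3b
5) 1356.784ms=9/2b +452.261ms=3/2b
6) 1809.045ms=6b +452.261ms=3/2b
7) 2261.307ms=15/2b +452.261ms=3/2b
8) 2713.568ms=9b +452.261ms=3/2b
9) 3165.829ms=21/2b +226.131ms=3/4b
10) 3391.96ms=45/4b +226.131ms=3/4b
Σ=12b of 12 (199bpm 3/4) — PASS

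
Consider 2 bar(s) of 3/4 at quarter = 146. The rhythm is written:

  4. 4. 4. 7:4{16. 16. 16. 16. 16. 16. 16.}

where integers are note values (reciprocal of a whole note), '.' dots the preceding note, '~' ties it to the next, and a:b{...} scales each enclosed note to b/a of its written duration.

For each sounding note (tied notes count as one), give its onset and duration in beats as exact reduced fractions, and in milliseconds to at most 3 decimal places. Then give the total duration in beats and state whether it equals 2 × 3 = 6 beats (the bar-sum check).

1) 0.0ms=0b +616.438ms=3/2b
2) 616.438ms=3/2b +616.438ms=3/2b
3) 1232.877ms=3b +616.438ms=3/2b
4) 1849.315ms=9/2b +88.063ms=3/14b
5) 1937.378ms=33/7b +88.063ms=3/14b
6) 2025.44ms=69/14b +88.063ms=3/14b
7) 2113.503ms=36/7b +88.063ms=3/14b
8) 2201.566ms=75/14b +88.063ms=3/14b
9) 2289.628ms=39/7b +88.063ms=3/14b
10) 2377.691ms=81/14b +88.063ms=3/14b
Σ=6b of 6 (146bpm 3/4) — PASS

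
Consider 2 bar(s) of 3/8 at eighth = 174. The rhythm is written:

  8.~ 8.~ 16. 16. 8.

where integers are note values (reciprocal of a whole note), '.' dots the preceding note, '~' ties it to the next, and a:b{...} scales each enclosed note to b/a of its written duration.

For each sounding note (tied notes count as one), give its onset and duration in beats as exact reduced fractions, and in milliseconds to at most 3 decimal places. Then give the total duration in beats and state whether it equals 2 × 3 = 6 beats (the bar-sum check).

1) 0.0ms=0b +1293.103ms=15/4b
2) 1293.103ms=15/4b +258.621ms=3/4b
3) 1551.724ms=9/2b +517.241ms=3/2b
Σ=6b of 6 (174bpm 3/8) — PASS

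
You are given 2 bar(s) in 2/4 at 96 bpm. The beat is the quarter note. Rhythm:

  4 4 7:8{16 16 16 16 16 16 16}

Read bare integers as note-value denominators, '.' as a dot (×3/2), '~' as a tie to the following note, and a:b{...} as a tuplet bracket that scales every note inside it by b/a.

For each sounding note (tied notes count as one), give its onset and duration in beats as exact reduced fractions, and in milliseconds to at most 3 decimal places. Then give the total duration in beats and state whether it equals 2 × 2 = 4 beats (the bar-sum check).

1) 0.0ms=0b +625.0ms=1b
2) 625.0ms=1b +625.0ms=1b
3) 1250.0ms=2b +178.571ms=2/7b
4) 1428.571ms=16/7b +178.571ms=2/7b
5) 1607.143ms=18/7b +178.571ms=2/7b
6) 1785.714ms=20/7b +178.571ms=2/7b
7) 1964.286ms=22/7b +178.571ms=2/7b
8) 2142.857ms=24/7b +178.571ms=2/7b
9) 2321.429ms=26/7b +178.571ms=2/7b
Σ=4b of 4 (96bpm 2/4) — PASS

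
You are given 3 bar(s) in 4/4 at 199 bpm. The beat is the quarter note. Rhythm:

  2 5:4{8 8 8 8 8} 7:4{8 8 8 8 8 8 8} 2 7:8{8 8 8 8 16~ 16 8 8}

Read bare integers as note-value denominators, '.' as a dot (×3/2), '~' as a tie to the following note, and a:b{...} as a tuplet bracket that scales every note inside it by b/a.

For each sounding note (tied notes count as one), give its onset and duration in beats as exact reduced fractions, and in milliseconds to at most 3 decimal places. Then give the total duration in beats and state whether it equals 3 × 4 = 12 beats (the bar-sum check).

1) 0.0ms=0b +603.015ms=2b
2) 603.015ms=2b +120.603ms=2/5b
3) 723.618ms=12/5b +120.603ms=2/5b
4) 844.221ms=14/5b +120.603ms=2/5b
5) 964.824ms=16/5b +120.603ms=2/5b
6) 1085.427ms=18/5b +120.603ms=2/5b
7) 1206.03ms=4b +86.145ms=2/7b
8) 1292.175ms=30/7b +86.145ms=2/7b
9) 1378.32ms=32/7b +86.145ms=2/7b
10) 1464.465ms=34/7b +86.145ms=2/7b
11) 1550.61ms=36/7b +86.145ms=2/7b
12) 1636.755ms=38/7b +86.145ms=2/7b
13) 1722.9ms=40/7b +86.145ms=2/7b
14) 1809.045ms=6b +603.015ms=2b
15) 2412.06ms=8b +172.29ms=4/7b
16) 2584.35ms=60/7b +172.29ms=4/7b
17) 2756.64ms=64/7b +172.29ms=4/7b
18) 2928.93ms=68/7b +172.29ms=4/7b
19) 3101.22ms=72/7b +172.29ms=4/7b
20) 3273.51ms=76/7b +172.29ms=4/7b
21) 3445.8ms=80/7b +172.29ms=4/7b
Σ=12b of 12 (199bpm 4/4) — PASS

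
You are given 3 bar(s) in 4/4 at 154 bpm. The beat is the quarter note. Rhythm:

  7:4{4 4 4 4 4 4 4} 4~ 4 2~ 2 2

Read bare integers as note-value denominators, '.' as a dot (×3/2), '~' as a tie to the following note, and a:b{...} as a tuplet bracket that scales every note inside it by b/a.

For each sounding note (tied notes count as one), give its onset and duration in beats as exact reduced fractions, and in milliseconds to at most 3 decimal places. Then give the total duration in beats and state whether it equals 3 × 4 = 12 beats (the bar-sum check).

1) 0.0ms=0b +222.635ms=4/7b
2) 222.635ms=4/7b +222.635ms=4/7b
3) 445.269ms=8/7b +222.635ms=4/7b
4) 667.904ms=12/7b +222.635ms=4/7b
5) 890.538ms=16/7b +222.635ms=4/7b
6) 1113.173ms=20/7b +222.635ms=4/7b
7) 1335.807ms=24/7b +222.635ms=4/7b
8) 1558.442ms=4b +779.221ms=2b
9) 2337.662ms=6b +1558.442ms=4b
10) 3896.104ms=10b +779.221ms=2b
Σ=12b of 12 (154bpm 4/4) — PASS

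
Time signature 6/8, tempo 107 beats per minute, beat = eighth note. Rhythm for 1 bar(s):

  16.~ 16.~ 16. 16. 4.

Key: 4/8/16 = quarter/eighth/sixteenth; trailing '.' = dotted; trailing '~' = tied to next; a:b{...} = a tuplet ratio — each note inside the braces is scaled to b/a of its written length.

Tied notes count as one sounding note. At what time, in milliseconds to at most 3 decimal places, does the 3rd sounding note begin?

1. 0.0ms @ 0 + 1261.682ms (9/4)
2. 1261.682ms @ 9/4 + 420.561ms (3/4)
3. 1682.243ms @ 3 + 1682.243ms (3)

note 3 onset = 3b = 1682.243ms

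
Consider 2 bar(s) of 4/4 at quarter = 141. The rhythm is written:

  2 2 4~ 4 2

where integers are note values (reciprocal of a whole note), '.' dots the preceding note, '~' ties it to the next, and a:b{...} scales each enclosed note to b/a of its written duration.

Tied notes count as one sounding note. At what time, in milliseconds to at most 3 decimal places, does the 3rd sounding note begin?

note 3 onset = 4b = 1702.128ms

1. 0.0ms @ 0 + 851.064ms (2)
2. 851.064ms @ 2 + 851.064ms (2)
3. 1702.128ms @ 4 + 851.064ms (2)
4. 2553.191ms @ 6 + 851.064ms (2)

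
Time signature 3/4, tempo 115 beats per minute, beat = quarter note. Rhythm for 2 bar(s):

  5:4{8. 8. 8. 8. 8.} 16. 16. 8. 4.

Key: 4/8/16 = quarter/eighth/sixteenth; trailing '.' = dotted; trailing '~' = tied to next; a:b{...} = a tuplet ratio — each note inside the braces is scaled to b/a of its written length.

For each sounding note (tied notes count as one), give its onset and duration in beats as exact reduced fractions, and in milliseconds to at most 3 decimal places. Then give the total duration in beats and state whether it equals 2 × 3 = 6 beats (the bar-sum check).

1) 0.0ms=0b +313.043ms=3/5b
2) 313.043ms=3/5b +313.043ms=3/5b
3) 626.087ms=6/5b +313.043ms=3/5b
4) 939.13ms=9/5b +313.043ms=3/5b
5) 1252.174ms=12/5b +313.043ms=3/5b
6) 1565.217ms=3b +195.652ms=3/8b
7) 1760.87ms=27/8b +195.652ms=3/8b
8) 1956.522ms=15/4b +391.304ms=3/4b
9) 2347.826ms=9/2b +782.609ms=3/2b
Σ=6b of 6 (115bpm 3/4) — PASS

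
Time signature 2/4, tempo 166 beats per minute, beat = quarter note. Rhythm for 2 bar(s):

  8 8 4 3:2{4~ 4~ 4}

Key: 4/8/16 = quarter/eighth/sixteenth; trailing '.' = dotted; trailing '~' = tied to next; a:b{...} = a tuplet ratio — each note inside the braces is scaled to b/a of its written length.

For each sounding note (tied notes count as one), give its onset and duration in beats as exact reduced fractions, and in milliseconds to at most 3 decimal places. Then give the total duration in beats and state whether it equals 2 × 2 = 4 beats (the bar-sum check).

1) 0.0ms=0b +180.723ms=1/2b
2) 180.723ms=1/2b +180.723ms=1/2b
3) 361.446ms=1b +361.446ms=1b
4) 722.892ms=2b +722.892ms=2b
Σ=4b of 4 (166bpm 2/4) — PASS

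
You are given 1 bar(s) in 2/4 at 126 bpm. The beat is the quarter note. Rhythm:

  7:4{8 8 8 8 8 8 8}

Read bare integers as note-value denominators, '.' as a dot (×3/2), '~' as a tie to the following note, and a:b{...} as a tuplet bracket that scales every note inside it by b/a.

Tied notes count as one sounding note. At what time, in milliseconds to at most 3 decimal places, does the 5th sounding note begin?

1. 0.0ms @ 0 + 136.054ms (2/7)
2. 136.054ms @ 2/7 + 136.054ms (2/7)
3. 272.109ms @ 4/7 + 136.054ms (2/7)
4. 408.163ms @ 6/7 + 136.054ms (2/7)
5. 544.218ms @ 8/7 + 136.054ms (2/7)
6. 680.272ms @ 10/7 + 136.054ms (2/7)
7. 816.327ms @ 12/7 + 136.054ms (2/7)

note 5 onset = 8/7b = 544.218ms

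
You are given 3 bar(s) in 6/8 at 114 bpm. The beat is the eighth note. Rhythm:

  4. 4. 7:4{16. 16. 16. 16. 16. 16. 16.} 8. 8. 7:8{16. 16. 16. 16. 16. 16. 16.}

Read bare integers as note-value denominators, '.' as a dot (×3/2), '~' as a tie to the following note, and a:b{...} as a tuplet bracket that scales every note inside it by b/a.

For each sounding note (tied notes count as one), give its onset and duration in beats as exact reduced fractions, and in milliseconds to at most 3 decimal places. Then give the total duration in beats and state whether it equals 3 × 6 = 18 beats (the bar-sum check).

1) 0.0ms=0b +1578.947ms=3b
2) 1578.947ms=3b +1578.947ms=3b
3) 3157.895ms=6b +225.564ms=3/7b
4) 3383.459ms=45/7b +225.564ms=3/7b
5) 3609.023ms=48/7b +225.564ms=3/7b
6) 3834.586ms=51/7b +225.564ms=3/7b
7) 4060.15ms=54/7b +225.564ms=3/7b
8) 4285.714ms=57/7b +225.564ms=3/7b
9) 4511.278ms=60/7b +225.564ms=3/7b
10) 4736.842ms=9b +789.474ms=3/2b
11) 5526.316ms=21/2b +789.474ms=3/2b
12) 6315.789ms=12b +451.128ms=6/7b
13) 6766.917ms=90/7b +451.128ms=6/7b
14) 7218.045ms=96/7b +451.128ms=6/7b
15) 7669.173ms=102/7b +451.128ms=6/7b
16) 8120.301ms=108/7b +451.128ms=6/7b
17) 8571.429ms=114/7b +451.128ms=6/7b
18) 9022.556ms=120/7b +451.128ms=6/7b
Σ=18b of 18 (114bpm 6/8) — PASS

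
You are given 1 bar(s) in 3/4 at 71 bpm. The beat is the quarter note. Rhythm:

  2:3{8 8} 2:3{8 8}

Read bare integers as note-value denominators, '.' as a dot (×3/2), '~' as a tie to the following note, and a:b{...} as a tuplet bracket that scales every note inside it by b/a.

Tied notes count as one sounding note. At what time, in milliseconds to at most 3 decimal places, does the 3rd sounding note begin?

1. 0.0ms @ 0 + 633.803ms (3/4)
2. 633.803ms @ 3/4 + 633.803ms (3/4)
3. 1267.606ms @ 3/2 + 633.803ms (3/4)
4. 1901.408ms @ 9/4 + 633.803ms (3/4)

note 3 onset = 3/2b = 1267.606ms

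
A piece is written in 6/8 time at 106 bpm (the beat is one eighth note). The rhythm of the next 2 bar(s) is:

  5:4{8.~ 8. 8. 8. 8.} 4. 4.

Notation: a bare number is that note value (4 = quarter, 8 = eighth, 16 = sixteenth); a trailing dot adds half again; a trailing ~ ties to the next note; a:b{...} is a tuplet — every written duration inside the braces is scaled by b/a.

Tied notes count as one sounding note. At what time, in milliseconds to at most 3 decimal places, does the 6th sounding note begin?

note 6 onset = 9b = 5094.34ms

1. 0.0ms @ 0 + 1358.491ms (12/5)
2. 1358.491ms @ 12/5 + 679.245ms (6/5)
3. 2037.736ms @ 18/5 + 679.245ms (6/5)
4. 2716.981ms @ 24/5 + 679.245ms (6/5)
5. 3396.226ms @ 6 + 1698.113ms (3)
6. 5094.34ms @ 9 + 1698.113ms (3)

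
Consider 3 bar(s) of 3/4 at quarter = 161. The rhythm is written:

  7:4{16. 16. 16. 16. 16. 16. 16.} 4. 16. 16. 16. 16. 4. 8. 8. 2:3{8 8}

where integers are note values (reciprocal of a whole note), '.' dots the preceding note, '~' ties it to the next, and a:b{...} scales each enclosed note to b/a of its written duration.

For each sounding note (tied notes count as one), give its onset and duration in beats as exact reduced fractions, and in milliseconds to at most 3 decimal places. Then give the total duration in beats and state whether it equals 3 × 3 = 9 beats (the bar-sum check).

1) 0.0ms=0b +79.858ms=3/14b
2) 79.858ms=3/14b +79.858ms=3/14b
3) 159.716ms=3/7b +79.858ms=3/14b
4) 239.574ms=9/14b +79.858ms=3/14b
5) 319.432ms=6/7b +79.858ms=3/14b
6) 399.29ms=15/14b +79.858ms=3/14b
7) 479.148ms=9/7b +79.858ms=3/14b
8) 559.006ms=3/2b +559.006ms=3/2b
9) 1118.012ms=3b +139.752ms=3/8b
10) 1257.764ms=27/8b +139.752ms=3/8b
11) 1397.516ms=15/4b +139.752ms=3/8b
12) 1537.267ms=33/8b +139.752ms=3/8b
13) 1677.019ms=9/2b +559.006ms=3/2b
14) 2236.025ms=6b +279.503ms=3/4b
15) 2515.528ms=27/4b +279.503ms=3/4b
16) 2795.031ms=15/2b +279.503ms=3/4b
17) 3074.534ms=33/4b +279.503ms=3/4b
Σ=9b of 9 (161bpm 3/4) — PASS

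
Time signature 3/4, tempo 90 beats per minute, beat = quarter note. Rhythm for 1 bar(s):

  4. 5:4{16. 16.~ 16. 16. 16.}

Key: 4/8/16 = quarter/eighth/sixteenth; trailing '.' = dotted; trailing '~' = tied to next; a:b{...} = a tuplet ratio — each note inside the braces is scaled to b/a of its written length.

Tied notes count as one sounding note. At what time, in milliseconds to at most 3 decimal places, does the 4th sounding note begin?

1. 0.0ms @ 0 + 1000.0ms (3/2)
2. 1000.0ms @ 3/2 + 200.0ms (3/10)
3. 1200.0ms @ 9/5 + 400.0ms (3/5)
4. 1600.0ms @ 12/5 + 200.0ms (3/10)
5. 1800.0ms @ 27/10 + 200.0ms (3/10)

note 4 onset = 12/5b = 1600.0ms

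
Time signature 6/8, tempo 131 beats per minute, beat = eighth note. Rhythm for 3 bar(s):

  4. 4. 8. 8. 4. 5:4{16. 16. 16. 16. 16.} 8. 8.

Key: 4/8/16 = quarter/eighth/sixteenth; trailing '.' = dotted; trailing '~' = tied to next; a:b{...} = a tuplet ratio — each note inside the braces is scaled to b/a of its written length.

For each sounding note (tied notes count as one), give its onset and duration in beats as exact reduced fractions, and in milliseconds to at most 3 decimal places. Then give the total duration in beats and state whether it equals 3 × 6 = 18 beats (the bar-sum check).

1) 0.0ms=0b +1374.046ms=3b
2) 1374.046ms=3b +1374.046ms=3b
3) 2748.092ms=6b +687.023ms=3/2b
4) 3435.115ms=15/2b +687.023ms=3/2b
5) 4122.137ms=9b +1374.046ms=3b
6) 5496.183ms=12b +274.809ms=3/5b
7) 5770.992ms=63/5b +274.809ms=3/5b
8) 6045.802ms=66/5b +274.809ms=3/5b
9) 6320.611ms=69/5b +274.809ms=3/5b
10) 6595.42ms=72/5b +274.809ms=3/5b
11) 6870.229ms=15b +687.023ms=3/2b
12) 7557.252ms=33/2b +687.023ms=3/2b
Σ=18b of 18 (131bpm 6/8) — PASS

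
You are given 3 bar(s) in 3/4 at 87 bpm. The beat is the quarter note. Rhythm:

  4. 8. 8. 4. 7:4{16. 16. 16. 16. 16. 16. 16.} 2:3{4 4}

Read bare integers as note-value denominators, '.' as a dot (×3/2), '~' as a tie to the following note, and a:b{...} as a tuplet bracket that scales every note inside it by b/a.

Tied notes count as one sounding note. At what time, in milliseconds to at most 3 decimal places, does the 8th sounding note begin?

note 8 onset = 36/7b = 3546.798ms

1. 0.0ms @ 0 + 1034.483ms (3/2)
2. 1034.483ms @ 3/2 + 517.241ms (3/4)
3. 1551.724ms @ 9/4 + 517.241ms (3/4)
4. 2068.966ms @ 3 + 1034.483ms (3/2)
5. 3103.448ms @ 9/2 + 147.783ms (3/14)
6. 3251.232ms @ 33/7 + 147.783ms (3/14)
7. 3399.015ms @ 69/14 + 147.783ms (3/14)
8. 3546.798ms @ 36/7 + 147.783ms (3/14)
9. 3694.581ms @ 75/14 + 147.783ms (3/14)
10. 3842.365ms @ 39/7 + 147.783ms (3/14)
11. 3990.148ms @ 81/14 + 147.783ms (3/14)
12. 4137.931ms @ 6 + 1034.483ms (3/2)
13. 5172.414ms @ 15/2 + 1034.483ms (3/2)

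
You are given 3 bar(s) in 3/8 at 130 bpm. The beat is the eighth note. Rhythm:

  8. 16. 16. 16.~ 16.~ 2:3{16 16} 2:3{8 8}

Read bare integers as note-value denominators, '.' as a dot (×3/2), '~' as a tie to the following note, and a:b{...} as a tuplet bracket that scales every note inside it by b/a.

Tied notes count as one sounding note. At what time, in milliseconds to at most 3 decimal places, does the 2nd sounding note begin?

note 2 onset = 3/2b = 692.308ms

1. 0.0ms @ 0 + 692.308ms (3/2)
2. 692.308ms @ 3/2 + 346.154ms (3/4)
3. 1038.462ms @ 9/4 + 346.154ms (3/4)
4. 1384.615ms @ 3 + 1038.462ms (9/4)
5. 2423.077ms @ 21/4 + 346.154ms (3/4)
6. 2769.231ms @ 6 + 692.308ms (3/2)
7. 3461.538ms @ 15/2 + 692.308ms (3/2)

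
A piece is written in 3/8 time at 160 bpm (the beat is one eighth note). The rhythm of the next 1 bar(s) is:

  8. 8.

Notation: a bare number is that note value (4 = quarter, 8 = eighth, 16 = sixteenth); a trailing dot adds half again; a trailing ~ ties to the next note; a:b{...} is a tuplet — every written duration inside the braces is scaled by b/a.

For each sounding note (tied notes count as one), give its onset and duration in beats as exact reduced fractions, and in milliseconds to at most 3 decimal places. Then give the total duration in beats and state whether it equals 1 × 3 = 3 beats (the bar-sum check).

1) 0.0ms=0b +562.5ms=3/2b
2) 562.5ms=3/2b +562.5ms=3/2b
Σ=3b of 3 (160bpm 3/8) — PASS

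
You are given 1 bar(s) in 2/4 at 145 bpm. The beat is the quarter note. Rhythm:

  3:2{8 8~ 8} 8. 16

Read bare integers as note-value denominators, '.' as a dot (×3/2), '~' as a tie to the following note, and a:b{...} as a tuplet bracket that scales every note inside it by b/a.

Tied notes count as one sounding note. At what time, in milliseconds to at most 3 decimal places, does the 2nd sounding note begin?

note 2 onset = 1/3b = 137.931ms

1. 0.0ms @ 0 + 137.931ms (1/3)
2. 137.931ms @ 1/3 + 275.862ms (2/3)
3. 413.793ms @ 1 + 310.345ms (3/4)
4. 724.138ms @ 7/4 + 103.448ms (1/4)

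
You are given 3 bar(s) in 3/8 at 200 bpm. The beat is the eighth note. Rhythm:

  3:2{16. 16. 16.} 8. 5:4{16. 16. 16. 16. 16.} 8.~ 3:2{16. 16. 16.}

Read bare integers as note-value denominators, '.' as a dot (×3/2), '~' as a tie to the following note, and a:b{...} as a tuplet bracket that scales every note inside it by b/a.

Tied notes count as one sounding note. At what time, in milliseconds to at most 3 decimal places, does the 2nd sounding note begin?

note 2 onset = 1/2b = 150.0ms

1. 0.0ms @ 0 + 150.0ms (1/2)
2. 150.0ms @ 1/2 + 150.0ms (1/2)
3. 300.0ms @ 1 + 150.0ms (1/2)
4. 450.0ms @ 3/2 + 450.0ms (3/2)
5. 900.0ms @ 3 + 180.0ms (3/5)
6. 1080.0ms @ 18/5 + 180.0ms (3/5)
7. 1260.0ms @ 21/5 + 180.0ms (3/5)
8. 1440.0ms @ 24/5 + 180.0ms (3/5)
9. 1620.0ms @ 27/5 + 180.0ms (3/5)
10. 1800.0ms @ 6 + 600.0ms (2)
11. 2400.0ms @ 8 + 150.0ms (1/2)
12. 2550.0ms @ 17/2 + 150.0ms (1/2)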